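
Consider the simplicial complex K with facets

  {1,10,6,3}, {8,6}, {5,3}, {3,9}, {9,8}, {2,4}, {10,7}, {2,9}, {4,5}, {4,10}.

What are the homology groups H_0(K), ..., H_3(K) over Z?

H_0 ≅ Z,  H_1 ≅ Z^3,  H_2 = 0,  H_3 = 0.

Fix the vertex order 1 < 2 < 3 < 4 < 5 < 6 < 7 < 8 < 9 < 10 and write every simplex with vertices in increasing order. Then dim K = 3 and the simplices of K are:

  0-simplices (10): [1], [2], [3], [4], [5], [6], [7], [8], [9], [10]
  1-simplices (15): [1,3], [1,6], [1,10], [2,4], [2,9], [3,5], [3,6], [3,9], [3,10], [4,5], [4,10], [6,8], [6,10], [7,10], [8,9]
  2-simplices (4): [1,3,6], [1,3,10], [1,6,10], [3,6,10]
  3-simplices (1): [1,3,6,10]

so the chain groups are C_0 ≅ Z^10, C_1 ≅ Z^15, C_2 ≅ Z^4, C_3 ≅ Z^1.

Boundary ∂_1: C_1 → C_0 maps an edge to its endpoints' difference, ∂[p,q] = q − p. For instance
  ∂[2,4] = [4] − [2].
The resulting 10×15 matrix has rank 9, and its Smith normal form has invariant factors (1,1,1,1,1,1,1,1,1).

Boundary ∂_2: C_2 → C_1 sends each 2-simplex [p,q,r] to [q,r] − [p,r] + [p,q]. For instance
  ∂[1,6,10] = [6,10] − [1,10] + [1,6],
  ∂[3,6,10] = [6,10] − [3,10] + [3,6].
This gives a 15×4 integer matrix of rank 3; reducing to Smith normal form yields diagonal entries (1,1,1).

Boundary ∂_3: C_3 → C_2 sends each 3-simplex σ to the alternating sum Σ_i (−1)^i (σ with its i-th vertex removed). For instance
  ∂[1,3,6,10] = [3,6,10] − [1,6,10] + [1,3,10] − [1,3,6].
This gives a 4×1 integer matrix of rank 1; reducing to Smith normal form yields diagonal entries (1).

Now H_k = ker ∂_k / im ∂_{k+1}, so:

  H_0: rank C_0 − rank ∂_1 = 10 − 9 = 1, and the invariant factors of ∂_1 are all 1, so H_0 = Z.
  H_1: rank ker ∂_1 − rank ∂_2 = (15 − 9) − 3 = 3, and the invariant factors of ∂_2 are all 1, so H_1 = Z^3.
  H_2: rank ker ∂_2 − rank ∂_3 = (4 − 3) − 1 = 0, and the invariant factors of ∂_3 are all 1, so H_2 = 0.
  H_3: rank ker ∂_3 − rank ∂_4 = (1 − 1) − 0 = 0, and there is no ∂_4, so H_3 = 0.

As a check, the Euler characteristic is 10 − 15 + 4 − 1 = -2, which agrees with 1 − 3 + 0 − 0 = -2.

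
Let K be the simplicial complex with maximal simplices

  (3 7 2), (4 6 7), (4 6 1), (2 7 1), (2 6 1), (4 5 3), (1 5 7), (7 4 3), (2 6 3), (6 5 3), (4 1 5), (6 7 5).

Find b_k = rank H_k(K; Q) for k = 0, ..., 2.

Fix the vertex order 1 < 2 < 3 < 4 < 5 < 6 < 7 and write every simplex with vertices in increasing order. Then dim K = 2 and the simplices of K are:

  0-simplices (7): [1], [2], [3], [4], [5], [6], [7]
  1-simplices (18): [1,2], [1,4], [1,5], [1,6], [1,7], [2,3], [2,6], [2,7], [3,4], [3,5], [3,6], [3,7], [4,5], [4,6], [4,7], [5,6], [5,7], [6,7]
  2-simplices (12): [1,2,6], [1,2,7], [1,4,5], [1,4,6], [1,5,7], [2,3,6], [2,3,7], [3,4,5], [3,4,7], [3,5,6], [4,6,7], [5,6,7]

so the chain groups are C_0 ≅ Z^7, C_1 ≅ Z^18, C_2 ≅ Z^12.

Boundary ∂_1: C_1 → C_0 sends each edge [p,q] (with p < q) to q − p. For instance
  ∂[1,5] = [5] − [1].
The resulting 7×18 matrix has rank 6, and its Smith normal form has invariant factors (1,1,1,1,1,1).

∂_2: C_2 → C_1 acts by ∂[p,q,r] = [q,r] − [p,r] + [p,q]. For instance
  ∂[5,6,7] = [6,7] − [5,7] + [5,6],
  ∂[3,4,7] = [4,7] − [3,7] + [3,4].
The 18×12 boundary matrix has rank 12 and Smith normal form diag(1,1,1,1,1,1,1,1,1,1,1,2).

From H_k ≅ ker(∂_k) / im(∂_{k+1}) we obtain:

  H_0: rank C_0 − rank ∂_1 = 7 − 6 = 1, and the invariant factors of ∂_1 are all 1, so H_0 = Z.
  H_1: rank ker ∂_1 − rank ∂_2 = (18 − 6) − 12 = 0, and ∂_2 has invariant factor 2 > 1, so H_1 = Z/2Z.
  H_2: rank ker ∂_2 − rank ∂_3 = (12 − 12) − 0 = 0, and there is no ∂_3, so H_2 = 0.

Hence the Betti numbers are b_0 = 1, b_1 = 0, b_2 = 0.

b_0 = 1, b_1 = 0, b_2 = 0.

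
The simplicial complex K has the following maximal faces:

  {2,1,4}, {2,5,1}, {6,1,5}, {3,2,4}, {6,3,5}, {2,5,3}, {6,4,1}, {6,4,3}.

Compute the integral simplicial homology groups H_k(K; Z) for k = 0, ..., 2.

Order the vertices as 1 < 2 < 3 < 4 < 5 < 6. Listing each simplex with vertices in this order, K has dimension 2 with simplices:

  0-simplices (6): [1], [2], [3], [4], [5], [6]
  1-simplices (12): [1,2], [1,4], [1,5], [1,6], [2,3], [2,4], [2,5], [3,4], [3,5], [3,6], [4,6], [5,6]
  2-simplices (8): [1,2,4], [1,2,5], [1,4,6], [1,5,6], [2,3,4], [2,3,5], [3,4,6], [3,5,6]

so the chain groups are C_0 ≅ Z^6, C_1 ≅ Z^12, C_2 ≅ Z^8.

∂_1: C_1 → C_0 sends each edge [p,q] (with p < q) to q − p.
The 6×12 boundary matrix has rank 5 and Smith normal form diag(1,1,1,1,1).

∂_2: C_2 → C_1 acts by ∂[p,q,r] = [q,r] − [p,r] + [p,q]. For instance
  ∂[2,3,4] = [3,4] − [2,4] + [2,3],
  ∂[2,3,5] = [3,5] − [2,5] + [2,3].
This gives a 12×8 integer matrix of rank 7; reducing to Smith normal form yields diagonal entries (1,1,1,1,1,1,1).

Now H_k = ker ∂_k / im ∂_{k+1}, so:

  H_0: rank C_0 − rank ∂_1 = 6 − 5 = 1, and the invariant factors of ∂_1 are all 1, so H_0 ≅ Z.
  H_1: rank ker ∂_1 − rank ∂_2 = (12 − 5) − 7 = 0, and the invariant factors of ∂_2 are all 1, so H_1 ≅ 0.
  H_2: rank ker ∂_2 − rank ∂_3 = (8 − 7) − 0 = 1, and there is no ∂_3, so H_2 ≅ Z.

H_0 ≅ Z,  H_1 = 0,  H_2 ≅ Z.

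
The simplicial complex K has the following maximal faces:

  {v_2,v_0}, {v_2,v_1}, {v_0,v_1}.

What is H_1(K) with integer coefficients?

H_1 ≅ Z.

Fix the vertex order v_0 < v_1 < v_2 and write every simplex with vertices in increasing order. Then dim K = 1 and the simplices of K are:

  0-simplices (3): [v_0], [v_1], [v_2]
  1-simplices (3): [v_0,v_1], [v_0,v_2], [v_1,v_2]

so the chain groups are C_0 ≅ Z^3, C_1 ≅ Z^3.

∂_1: C_1 → C_0 is given by ∂[p,q] = [q] − [p].
As a 3×3 matrix over Z this has rank 2, with invariant factors (1,1).

Computing H_k = (kernel of ∂_k) / (image of ∂_{k+1}):

  H_1: rank ker ∂_1 − rank ∂_2 = (3 − 2) − 0 = 1, and there is no ∂_2, so H_1 = Z.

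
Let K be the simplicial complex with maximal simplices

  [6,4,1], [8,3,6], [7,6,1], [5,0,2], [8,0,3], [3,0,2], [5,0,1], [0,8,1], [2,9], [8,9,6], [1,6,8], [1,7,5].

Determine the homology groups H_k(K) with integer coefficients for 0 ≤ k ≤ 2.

H_0 = Z,  H_1 = Z,  H_2 = 0.

We work with the vertex ordering 0 < 1 < 2 < 3 < 4 < 5 < 6 < 7 < 8 < 9. The simplices of K, each written with vertices in increasing order, are:

  0-simplices (10): [0], [1], [2], [3], [4], [5], [6], [7], [8], [9]
  1-simplices (21): [0,1], [0,2], [0,3], [0,5], [0,8], [1,4], [1,5], [1,6], [1,7], [1,8], [2,3], [2,5], [2,9], [3,6], [3,8], [4,6], [5,7], [6,7], [6,8], [6,9], [8,9]
  2-simplices (11): [0,1,5], [0,1,8], [0,2,3], [0,2,5], [0,3,8], [1,4,6], [1,5,7], [1,6,7], [1,6,8], [3,6,8], [6,8,9]

giving chain groups C_0 ≅ Z^10, C_1 ≅ Z^21, C_2 ≅ Z^11.

The boundary map ∂_1: C_1 → C_0 sends each edge [p,q] (with p < q) to q − p.
The 10×21 boundary matrix has rank 9 and Smith normal form diag(1,1,1,1,1,1,1,1,1).

The boundary map ∂_2: C_2 → C_1 maps a triangle to the signed sum of its edges. For instance
  ∂[1,6,7] = [6,7] − [1,7] + [1,6],
  ∂[0,2,3] = [2,3] − [0,3] + [0,2].
As a 21×11 matrix over Z this has rank 11, with invariant factors (1,1,1,1,1,1,1,1,1,1,1).

From H_k ≅ ker(∂_k) / im(∂_{k+1}) we obtain:

  H_0: rank C_0 − rank ∂_1 = 10 − 9 = 1, and the invariant factors of ∂_1 are all 1, so H_0 = Z.
  H_1: rank ker ∂_1 − rank ∂_2 = (21 − 9) − 11 = 1, and the invariant factors of ∂_2 are all 1, so H_1 = Z.
  H_2: rank ker ∂_2 − rank ∂_3 = (11 − 11) − 0 = 0, and there is no ∂_3, so H_2 = 0.

As a check, the Euler characteristic is 10 − 21 + 11 = 0, which agrees with 1 − 1 + 0 = 0.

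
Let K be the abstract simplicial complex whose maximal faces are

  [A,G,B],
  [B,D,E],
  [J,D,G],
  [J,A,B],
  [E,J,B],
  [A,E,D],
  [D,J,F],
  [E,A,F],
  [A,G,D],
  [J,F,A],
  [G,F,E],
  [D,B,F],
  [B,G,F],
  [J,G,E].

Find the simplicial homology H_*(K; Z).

H_0 = Z,  H_1 = Z^2,  H_2 = Z.

We work with the vertex ordering A < B < D < E < F < G < J. The simplices of K, each written with vertices in increasing order, are:

  0-simplices (7): A, B, D, E, F, G, J
  1-simplices (21): AB, AD, AE, AF, AG, AJ, BD, BE, BF, BG, BJ, DE, DF, DG, DJ, EF, EG, EJ, FG, FJ, GJ
  2-simplices (14): ABG, ABJ, ADE, ADG, AEF, AFJ, BDE, BDF, BEJ, BFG, DFJ, DGJ, EFG, EGJ

Hence C_0 ≅ Z^7, C_1 ≅ Z^21, C_2 ≅ Z^14.

∂_1: C_1 → C_0 sends each edge [p,q] (with p < q) to q − p. For instance
  ∂DE = E − D.
This gives a 7×21 integer matrix of rank 6; reducing to Smith normal form yields diagonal entries (1,1,1,1,1,1).

∂_2: C_2 → C_1 maps a triangle to the signed sum of its edges. For instance
  ∂AFJ = FJ − AJ + AF,
  ∂EGJ = GJ − EJ + EG.
The resulting 21×14 matrix has rank 13, and its Smith normal form has invariant factors (1,1,1,1,1,1,1,1,1,1,1,1,1).

Now H_k = ker ∂_k / im ∂_{k+1}, so:

  H_0: rank C_0 − rank ∂_1 = 7 − 6 = 1, and the invariant factors of ∂_1 are all 1, so H_0 = Z.
  H_1: rank ker ∂_1 − rank ∂_2 = (21 − 6) − 13 = 2, and the invariant factors of ∂_2 are all 1, so H_1 = Z^2.
  H_2: rank ker ∂_2 − rank ∂_3 = (14 − 13) − 0 = 1, and there is no ∂_3, so H_2 = Z.

As a check, the Euler characteristic is 7 − 21 + 14 = 0, which agrees with 1 − 2 + 1 = 0.
(K is a triangulation of the torus T^2.)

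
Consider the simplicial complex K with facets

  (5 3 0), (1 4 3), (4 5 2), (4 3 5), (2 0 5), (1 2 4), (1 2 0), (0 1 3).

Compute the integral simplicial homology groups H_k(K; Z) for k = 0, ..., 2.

H_0 ≅ Z,  H_1 = 0,  H_2 ≅ Z.

Fix the vertex order 0 < 1 < 2 < 3 < 4 < 5 and write every simplex with vertices in increasing order. Then dim K = 2 and the simplices of K are:

  0-simplices (6): [0], [1], [2], [3], [4], [5]
  1-simplices (12): [0,1], [0,2], [0,3], [0,5], [1,2], [1,3], [1,4], [2,4], [2,5], [3,4], [3,5], [4,5]
  2-simplices (8): [0,1,2], [0,1,3], [0,2,5], [0,3,5], [1,2,4], [1,3,4], [2,4,5], [3,4,5]

giving chain groups C_0 ≅ Z^6, C_1 ≅ Z^12, C_2 ≅ Z^8.

∂_1: C_1 → C_0 sends each edge [p,q] (with p < q) to q − p. For instance
  ∂[1,3] = [3] − [1].
As a 6×12 matrix over Z this has rank 5, with invariant factors (1,1,1,1,1).

Boundary ∂_2: C_2 → C_1 acts by ∂[p,q,r] = [q,r] − [p,r] + [p,q]. For instance
  ∂[0,1,2] = [1,2] − [0,2] + [0,1],
  ∂[0,1,3] = [1,3] − [0,3] + [0,1].
This gives a 12×8 integer matrix of rank 7; reducing to Smith normal form yields diagonal entries (1,1,1,1,1,1,1).

Reading off H_k = ker ∂_k / im ∂_{k+1}:

  H_0: rank C_0 − rank ∂_1 = 6 − 5 = 1, and the invariant factors of ∂_1 are all 1, so H_0 ≅ Z.
  H_1: rank ker ∂_1 − rank ∂_2 = (12 − 5) − 7 = 0, and the invariant factors of ∂_2 are all 1, so H_1 ≅ 0.
  H_2: rank ker ∂_2 − rank ∂_3 = (8 − 7) − 0 = 1, and there is no ∂_3, so H_2 ≅ Z.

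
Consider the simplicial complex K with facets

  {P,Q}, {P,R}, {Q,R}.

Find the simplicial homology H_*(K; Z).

We work with the vertex ordering P < Q < R. The simplices of K, each written with vertices in increasing order, are:

  0-simplices (3): P, Q, R
  1-simplices (3): PQ, PR, QR

so the chain groups are C_0 ≅ Z^3, C_1 ≅ Z^3.

Boundary ∂_1: C_1 → C_0 maps an edge to its endpoints' difference, ∂[p,q] = q − p. For instance
  ∂PR = R − P.
As a 3×3 matrix over Z this has rank 2, with invariant factors (1,1).

Reading off H_k = ker ∂_k / im ∂_{k+1}:

  H_0: rank C_0 − rank ∂_1 = 3 − 2 = 1, and the invariant factors of ∂_1 are all 1, so H_0 = Z.
  H_1: rank ker ∂_1 − rank ∂_2 = (3 − 2) − 0 = 1, and there is no ∂_2, so H_1 = Z.

As a check, the Euler characteristic is 3 − 3 = 0, which agrees with 1 − 1 = 0.
(K is a triangulation of the circle S^1.)

H_0 ≅ Z,  H_1 ≅ Z.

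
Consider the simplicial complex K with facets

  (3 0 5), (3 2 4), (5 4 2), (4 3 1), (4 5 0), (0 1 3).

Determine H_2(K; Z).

H_2 ≅ 0.

Take the total order 0 < 1 < 2 < 3 < 4 < 5 on the vertex set. Then K (dimension 2) consists of the simplices:

  0-simplices (6): [0], [1], [2], [3], [4], [5]
  1-simplices (12): [0,1], [0,3], [0,4], [0,5], [1,3], [1,4], [2,3], [2,4], [2,5], [3,4], [3,5], [4,5]
  2-simplices (6): [0,1,3], [0,3,5], [0,4,5], [1,3,4], [2,3,4], [2,4,5]

so the chain groups are C_0 ≅ Z^6, C_1 ≅ Z^12, C_2 ≅ Z^6.

Boundary ∂_1: C_1 → C_0 sends each edge [p,q] (with p < q) to q − p.
This gives a 6×12 integer matrix of rank 5; reducing to Smith normal form yields diagonal entries (1,1,1,1,1).

Boundary ∂_2: C_2 → C_1 acts by ∂[p,q,r] = [q,r] − [p,r] + [p,q]. For instance
  ∂[2,4,5] = [4,5] − [2,5] + [2,4],
  ∂[1,3,4] = [3,4] − [1,4] + [1,3].
This gives a 12×6 integer matrix of rank 6; reducing to Smith normal form yields diagonal entries (1,1,1,1,1,1).

Reading off H_k = ker ∂_k / im ∂_{k+1}:

  H_2: rank ker ∂_2 − rank ∂_3 = (6 − 6) − 0 = 0, and there is no ∂_3, so H_2 = 0.

(K is a triangulation of the cylinder S^1 x I.)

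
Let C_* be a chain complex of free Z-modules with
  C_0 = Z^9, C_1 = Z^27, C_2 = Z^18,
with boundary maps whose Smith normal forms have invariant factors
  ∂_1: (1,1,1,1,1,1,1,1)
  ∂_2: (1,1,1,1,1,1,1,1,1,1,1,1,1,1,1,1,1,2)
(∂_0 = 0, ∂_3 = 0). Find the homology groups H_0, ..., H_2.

H_0 ≅ Z,  H_1 ≅ Z ⊕ Z/2Z,  H_2 = 0.

H_0: b_0 = 9 − 0 − 8 = 1; torsion from ∂_1 factors > 1: none. So H_0 ≅ Z.
H_1: b_1 = 27 − 8 − 18 = 1; torsion from ∂_2 factors > 1: [2]. So H_1 ≅ Z ⊕ Z/2Z.
H_2: b_2 = 18 − 18 − 0 = 0; torsion from ∂_3 factors > 1: none. So H_2 ≅ 0.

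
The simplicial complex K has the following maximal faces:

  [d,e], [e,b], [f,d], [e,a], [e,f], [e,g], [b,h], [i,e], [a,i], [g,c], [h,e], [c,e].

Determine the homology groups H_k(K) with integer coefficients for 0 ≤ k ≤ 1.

Order the vertices as a < b < c < d < e < f < g < h < i. Listing each simplex with vertices in this order, K has dimension 1 with simplices:

  0-simplices (9): a, b, c, d, e, f, g, h, i
  1-simplices (12): ae, ai, be, bh, ce, cg, de, df, ef, eg, eh, ei

so the chain groups are C_0 ≅ Z^9, C_1 ≅ Z^12.

The boundary map ∂_1: C_1 → C_0 sends each edge [p,q] (with p < q) to q − p. For instance
  ∂de = e − d.
This gives a 9×12 integer matrix of rank 8; reducing to Smith normal form yields diagonal entries (1,1,1,1,1,1,1,1).

Computing H_k = (kernel of ∂_k) / (image of ∂_{k+1}):

  H_0: rank C_0 − rank ∂_1 = 9 − 8 = 1, and the invariant factors of ∂_1 are all 1, so H_0 ≅ Z.
  H_1: rank ker ∂_1 − rank ∂_2 = (12 − 8) − 0 = 4, and there is no ∂_2, so H_1 ≅ Z^4.

As a check, the Euler characteristic is 9 − 12 = -3, which agrees with 1 − 4 = -3.

H_0 = Z,  H_1 = Z^4.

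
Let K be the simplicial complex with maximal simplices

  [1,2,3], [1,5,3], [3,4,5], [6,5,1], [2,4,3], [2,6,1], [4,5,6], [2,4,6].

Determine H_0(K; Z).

Take the total order 1 < 2 < 3 < 4 < 5 < 6 on the vertex set. Then K (dimension 2) consists of the simplices:

  0-simplices (6): [1], [2], [3], [4], [5], [6]
  1-simplices (12): [1,2], [1,3], [1,5], [1,6], [2,3], [2,4], [2,6], [3,4], [3,5], [4,5], [4,6], [5,6]
  2-simplices (8): [1,2,3], [1,2,6], [1,3,5], [1,5,6], [2,3,4], [2,4,6], [3,4,5], [4,5,6]

so the chain groups are C_0 ≅ Z^6, C_1 ≅ Z^12, C_2 ≅ Z^8.

The boundary map ∂_1: C_1 → C_0 sends each edge [p,q] (with p < q) to q − p.
This gives a 6×12 integer matrix of rank 5; reducing to Smith normal form yields diagonal entries (1,1,1,1,1).

∂_2: C_2 → C_1 sends each 2-simplex [p,q,r] to [q,r] − [p,r] + [p,q]. For instance
  ∂[2,3,4] = [3,4] − [2,4] + [2,3],
  ∂[2,4,6] = [4,6] − [2,6] + [2,4].
The 12×8 boundary matrix has rank 7 and Smith normal form diag(1,1,1,1,1,1,1).

Reading off H_k = ker ∂_k / im ∂_{k+1}:

  H_0: rank C_0 − rank ∂_1 = 6 − 5 = 1, and the invariant factors of ∂_1 are all 1, so H_0 = Z.

(K is a triangulation of the 2-sphere S^2.)

H_0 = Z.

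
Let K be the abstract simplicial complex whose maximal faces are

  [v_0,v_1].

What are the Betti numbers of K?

b_0 = 1, b_1 = 0.

Fix the vertex order v_0 < v_1 and write every simplex with vertices in increasing order. Then dim K = 1 and the simplices of K are:

  0-simplices (2): [v_0], [v_1]
  1-simplices (1): [v_0,v_1]

giving chain groups C_0 ≅ Z^2, C_1 ≅ Z^1.

The boundary map ∂_1: C_1 → C_0 is given by ∂[p,q] = [q] − [p]. For instance
  ∂[v_0,v_1] = [v_1] − [v_0].
As a 2×1 matrix over Z this has rank 1, with invariant factors (1).

Reading off H_k = ker ∂_k / im ∂_{k+1}:

  H_0: rank C_0 − rank ∂_1 = 2 − 1 = 1, and the invariant factors of ∂_1 are all 1, so H_0 ≅ Z.
  H_1: rank ker ∂_1 − rank ∂_2 = (1 − 1) − 0 = 0, and there is no ∂_2, so H_1 ≅ 0.

As a check, the Euler characteristic is 2 − 1 = 1, which agrees with 1 − 0 = 1.

Hence the Betti numbers are b_0 = 1, b_1 = 0.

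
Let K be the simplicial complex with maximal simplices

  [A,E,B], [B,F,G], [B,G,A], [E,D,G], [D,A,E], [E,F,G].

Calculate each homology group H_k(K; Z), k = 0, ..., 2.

H_0 = Z,  H_1 = Z,  H_2 = 0.

Fix the vertex order A < B < D < E < F < G and write every simplex with vertices in increasing order. Then dim K = 2 and the simplices of K are:

  0-simplices (6): A, B, D, E, F, G
  1-simplices (12): AB, AD, AE, AG, BE, BF, BG, DE, DG, EF, EG, FG
  2-simplices (6): ABE, ABG, ADE, BFG, DEG, EFG

giving chain groups C_0 ≅ Z^6, C_1 ≅ Z^12, C_2 ≅ Z^6.

∂_1: C_1 → C_0 sends each edge [p,q] (with p < q) to q − p.
The 6×12 boundary matrix has rank 5 and Smith normal form diag(1,1,1,1,1).

∂_2: C_2 → C_1 maps a triangle to the signed sum of its edges. For instance
  ∂ABG = BG − AG + AB,
  ∂BFG = FG − BG + BF.
The resulting 12×6 matrix has rank 6, and its Smith normal form has invariant factors (1,1,1,1,1,1).

Computing H_k = (kernel of ∂_k) / (image of ∂_{k+1}):

  H_0: rank C_0 − rank ∂_1 = 6 − 5 = 1, and the invariant factors of ∂_1 are all 1, so H_0 = Z.
  H_1: rank ker ∂_1 − rank ∂_2 = (12 − 5) − 6 = 1, and the invariant factors of ∂_2 are all 1, so H_1 = Z.
  H_2: rank ker ∂_2 − rank ∂_3 = (6 − 6) − 0 = 0, and there is no ∂_3, so H_2 = 0.

(K is a triangulation of the cylinder S^1 x I.)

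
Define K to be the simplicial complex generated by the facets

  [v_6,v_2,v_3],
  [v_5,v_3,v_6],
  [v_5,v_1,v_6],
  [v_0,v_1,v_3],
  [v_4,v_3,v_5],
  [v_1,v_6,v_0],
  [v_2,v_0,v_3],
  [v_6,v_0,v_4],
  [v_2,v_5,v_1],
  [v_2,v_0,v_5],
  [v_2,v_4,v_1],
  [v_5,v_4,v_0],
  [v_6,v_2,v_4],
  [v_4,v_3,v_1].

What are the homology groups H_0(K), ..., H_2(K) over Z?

We work with the vertex ordering v_0 < v_1 < v_2 < v_3 < v_4 < v_5 < v_6. The simplices of K, each written with vertices in increasing order, are:

  0-simplices (7): [v_0], [v_1], [v_2], [v_3], [v_4], [v_5], [v_6]
  1-simplices (21): (21 of them)
  2-simplices (14): (14 of them)

so the chain groups are C_0 ≅ Z^7, C_1 ≅ Z^21, C_2 ≅ Z^14.

Boundary ∂_1: C_1 → C_0 is given by ∂[p,q] = [q] − [p].
As a 7×21 matrix over Z this has rank 6, with invariant factors (1,1,1,1,1,1).

The boundary map ∂_2: C_2 → C_1 acts by ∂[p,q,r] = [q,r] − [p,r] + [p,q]. For instance
  ∂[v_0,v_4,v_5] = [v_4,v_5] − [v_0,v_5] + [v_0,v_4],
  ∂[v_2,v_4,v_6] = [v_4,v_6] − [v_2,v_6] + [v_2,v_4].
The resulting 21×14 matrix has rank 13, and its Smith normal form has invariant factors (1,1,1,1,1,1,1,1,1,1,1,1,1).

Computing H_k = (kernel of ∂_k) / (image of ∂_{k+1}):

  H_0: rank C_0 − rank ∂_1 = 7 − 6 = 1, and the invariant factors of ∂_1 are all 1, so H_0 ≅ Z.
  H_1: rank ker ∂_1 − rank ∂_2 = (21 − 6) − 13 = 2, and the invariant factors of ∂_2 are all 1, so H_1 ≅ Z^2.
  H_2: rank ker ∂_2 − rank ∂_3 = (14 − 13) − 0 = 1, and there is no ∂_3, so H_2 ≅ Z.

H_0 = Z,  H_1 = Z^2,  H_2 = Z.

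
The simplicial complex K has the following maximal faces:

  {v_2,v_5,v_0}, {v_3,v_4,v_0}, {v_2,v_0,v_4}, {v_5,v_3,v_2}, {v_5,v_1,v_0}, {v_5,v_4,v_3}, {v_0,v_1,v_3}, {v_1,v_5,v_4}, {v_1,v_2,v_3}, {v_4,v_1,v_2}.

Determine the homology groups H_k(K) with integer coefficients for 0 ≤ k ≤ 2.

Fix the vertex order v_0 < v_1 < v_2 < v_3 < v_4 < v_5 and write every simplex with vertices in increasing order. Then dim K = 2 and the simplices of K are:

  0-simplices (6): [v_0], [v_1], [v_2], [v_3], [v_4], [v_5]
  1-simplices (15): (15 of them)
  2-simplices (10): [v_0,v_1,v_3], [v_0,v_1,v_5], [v_0,v_2,v_4], [v_0,v_2,v_5], [v_0,v_3,v_4], [v_1,v_2,v_3], [v_1,v_2,v_4], [v_1,v_4,v_5], [v_2,v_3,v_5], [v_3,v_4,v_5]

giving chain groups C_0 ≅ Z^6, C_1 ≅ Z^15, C_2 ≅ Z^10.

Boundary ∂_1: C_1 → C_0 sends each edge [p,q] (with p < q) to q − p.
This gives a 6×15 integer matrix of rank 5; reducing to Smith normal form yields diagonal entries (1,1,1,1,1).

∂_2: C_2 → C_1 acts by ∂[p,q,r] = [q,r] − [p,r] + [p,q]. For instance
  ∂[v_0,v_3,v_4] = [v_3,v_4] − [v_0,v_4] + [v_0,v_3],
  ∂[v_2,v_3,v_5] = [v_3,v_5] − [v_2,v_5] + [v_2,v_3].
This gives a 15×10 integer matrix of rank 10; reducing to Smith normal form yields diagonal entries (1,1,1,1,1,1,1,1,1,2).

Computing H_k = (kernel of ∂_k) / (image of ∂_{k+1}):

  H_0: rank C_0 − rank ∂_1 = 6 − 5 = 1, and the invariant factors of ∂_1 are all 1, so H_0 = Z.
  H_1: rank ker ∂_1 − rank ∂_2 = (15 − 5) − 10 = 0, and ∂_2 has invariant factor 2 > 1, so H_1 = Z/2Z.
  H_2: rank ker ∂_2 − rank ∂_3 = (10 − 10) − 0 = 0, and there is no ∂_3, so H_2 = 0.

As a check, the Euler characteristic is 6 − 15 + 10 = 1, which agrees with 1 − 0 + 0 = 1.

H_0 = Z,  H_1 = Z/2Z,  H_2 = 0.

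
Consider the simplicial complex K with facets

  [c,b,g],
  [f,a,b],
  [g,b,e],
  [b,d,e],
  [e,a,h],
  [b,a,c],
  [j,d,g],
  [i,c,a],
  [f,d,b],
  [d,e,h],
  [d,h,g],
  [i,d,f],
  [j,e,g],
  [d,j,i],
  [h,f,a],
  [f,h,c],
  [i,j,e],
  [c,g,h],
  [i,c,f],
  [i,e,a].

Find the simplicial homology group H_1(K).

Fix the vertex order a < b < c < d < e < f < g < h < i < j and write every simplex with vertices in increasing order. Then dim K = 2 and the simplices of K are:

  0-simplices (10): a, b, c, d, e, f, g, h, i, j
  1-simplices (30): ab, ac, ae, af, ah, ai, bc, bd, be, bf, bg, cf, cg, ch, ci, de, df, dg, dh, di, dj, eg, eh, ei, ej, fh, fi, gh, gj, ij
  2-simplices (20): abc, abf, aci, aeh, aei, afh, bcg, bde, bdf, beg, cfh, cfi, cgh, deh, dfi, dgh, dgj, dij, egj, eij

giving chain groups C_0 ≅ Z^10, C_1 ≅ Z^30, C_2 ≅ Z^20.

The boundary map ∂_1: C_1 → C_0 sends each edge [p,q] (with p < q) to q − p. For instance
  ∂ai = i − a.
The resulting 10×30 matrix has rank 9, and its Smith normal form has invariant factors (1,1,1,1,1,1,1,1,1).

The boundary map ∂_2: C_2 → C_1 maps a triangle to the signed sum of its edges. For instance
  ∂dfi = fi − di + df,
  ∂eij = ij − ej + ei.
The resulting 30×20 matrix has rank 20, and its Smith normal form has invariant factors (1,1,1,1,1,1,1,1,1,1,1,1,1,1,1,1,1,1,1,2).

Now H_k = ker ∂_k / im ∂_{k+1}, so:

  H_1: rank ker ∂_1 − rank ∂_2 = (30 − 9) − 20 = 1, and ∂_2 has invariant factor 2 > 1, so H_1 ≅ Z ⊕ Z_2.

H_1 = Z ⊕ Z_2.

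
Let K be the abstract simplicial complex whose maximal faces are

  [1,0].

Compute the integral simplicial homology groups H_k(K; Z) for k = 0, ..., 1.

Fix the vertex order 0 < 1 and write every simplex with vertices in increasing order. Then dim K = 1 and the simplices of K are:

  0-simplices (2): [0], [1]
  1-simplices (1): [0,1]

so the chain groups are C_0 ≅ Z^2, C_1 ≅ Z^1.

∂_1: C_1 → C_0 is given by ∂[p,q] = [q] − [p]. For instance
  ∂[0,1] = [1] − [0].
The 2×1 boundary matrix has rank 1 and Smith normal form diag(1).

Now H_k = ker ∂_k / im ∂_{k+1}, so:

  H_0: rank C_0 − rank ∂_1 = 2 − 1 = 1, and the invariant factors of ∂_1 are all 1, so H_0 = Z.
  H_1: rank ker ∂_1 − rank ∂_2 = (1 − 1) − 0 = 0, and there is no ∂_2, so H_1 = 0.

H_0 ≅ Z,  H_1 = 0.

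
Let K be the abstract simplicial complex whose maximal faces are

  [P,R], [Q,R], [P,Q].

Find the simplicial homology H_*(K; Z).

K has 3 vertices, 3 edges.
rank ∂_0 = 0, rank ∂_1 = 2 ⇒ b_0 = 3 − 0 − 2 = 1; all invariant factors of ∂_1 are 1 so no torsion. So H_0 ≅ Z.
rank ∂_1 = 2, rank ∂_2 = 0 ⇒ b_1 = 3 − 2 − 0 = 1. So H_1 ≅ Z.

H_0 ≅ Z,  H_1 ≅ Z.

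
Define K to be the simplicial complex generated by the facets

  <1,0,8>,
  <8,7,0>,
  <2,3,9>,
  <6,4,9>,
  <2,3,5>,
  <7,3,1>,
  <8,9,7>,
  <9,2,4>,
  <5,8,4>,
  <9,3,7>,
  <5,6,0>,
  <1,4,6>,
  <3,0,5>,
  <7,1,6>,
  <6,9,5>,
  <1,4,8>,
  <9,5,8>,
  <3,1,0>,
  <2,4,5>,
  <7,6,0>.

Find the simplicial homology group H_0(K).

We work with the vertex ordering 0 < 1 < 2 < 3 < 4 < 5 < 6 < 7 < 8 < 9. The simplices of K, each written with vertices in increasing order, are:

  0-simplices (10): [0], [1], [2], [3], [4], [5], [6], [7], [8], [9]
  1-simplices (30): (30 of them)
  2-simplices (20): (20 of them)

giving chain groups C_0 ≅ Z^10, C_1 ≅ Z^30, C_2 ≅ Z^20.

Boundary ∂_1: C_1 → C_0 is given by ∂[p,q] = [q] − [p].
The resulting 10×30 matrix has rank 9, and its Smith normal form has invariant factors (1,1,1,1,1,1,1,1,1).

Boundary ∂_2: C_2 → C_1 maps a triangle to the signed sum of its edges. For instance
  ∂[1,4,6] = [4,6] − [1,6] + [1,4],
  ∂[2,4,9] = [4,9] − [2,9] + [2,4].
As a 30×20 matrix over Z this has rank 20, with invariant factors (1,1,1,1,1,1,1,1,1,1,1,1,1,1,1,1,1,1,1,2).

From H_k ≅ ker(∂_k) / im(∂_{k+1}) we obtain:

  H_0: rank C_0 − rank ∂_1 = 10 − 9 = 1, and the invariant factors of ∂_1 are all 1, so H_0 = Z.

H_0 = Z.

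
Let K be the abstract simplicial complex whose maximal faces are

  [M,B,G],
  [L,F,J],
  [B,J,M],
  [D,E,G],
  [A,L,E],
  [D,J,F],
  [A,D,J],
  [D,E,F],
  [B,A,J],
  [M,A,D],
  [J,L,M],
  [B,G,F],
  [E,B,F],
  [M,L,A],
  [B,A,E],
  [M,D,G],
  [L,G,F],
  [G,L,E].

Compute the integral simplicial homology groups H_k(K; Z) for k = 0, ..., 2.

Order the vertices as A < B < D < E < F < G < J < L < M. Listing each simplex with vertices in this order, K has dimension 2 with simplices:

  0-simplices (9): A, B, D, E, F, G, J, L, M
  1-simplices (27): AB, AD, AE, AJ, AL, AM, BE, BF, BG, BJ, BM, DE, DF, DG, DJ, DM, EF, EG, EL, FG, FJ, FL, GL, GM, JL, JM, LM
  2-simplices (18): ABE, ABJ, ADJ, ADM, AEL, ALM, BEF, BFG, BGM, BJM, DEF, DEG, DFJ, DGM, EGL, FGL, FJL, JLM

so the chain groups are C_0 ≅ Z^9, C_1 ≅ Z^27, C_2 ≅ Z^18.

The boundary map ∂_1: C_1 → C_0 maps an edge to its endpoints' difference, ∂[p,q] = q − p. For instance
  ∂AD = D − A.
This gives a 9×27 integer matrix of rank 8; reducing to Smith normal form yields diagonal entries (1,1,1,1,1,1,1,1).

∂_2: C_2 → C_1 maps a triangle to the signed sum of its edges. For instance
  ∂DFJ = FJ − DJ + DF,
  ∂AEL = EL − AL + AE.
The resulting 27×18 matrix has rank 18, and its Smith normal form has invariant factors (1,1,1,1,1,1,1,1,1,1,1,1,1,1,1,1,1,2).

Reading off H_k = ker ∂_k / im ∂_{k+1}:

  H_0: rank C_0 − rank ∂_1 = 9 − 8 = 1, and the invariant factors of ∂_1 are all 1, so H_0 ≅ Z.
  H_1: rank ker ∂_1 − rank ∂_2 = (27 − 8) − 18 = 1, and ∂_2 has invariant factor 2 > 1, so H_1 ≅ Z × Z/2.
  H_2: rank ker ∂_2 − rank ∂_3 = (18 − 18) − 0 = 0, and there is no ∂_3, so H_2 ≅ 0.

H_0 ≅ Z,  H_1 ≅ Z × Z/2,  H_2 = 0.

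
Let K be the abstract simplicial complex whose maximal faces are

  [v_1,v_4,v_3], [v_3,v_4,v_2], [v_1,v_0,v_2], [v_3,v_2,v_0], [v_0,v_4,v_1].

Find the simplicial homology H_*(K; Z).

H_0 = Z,  H_1 = Z,  H_2 = 0.

Fix the vertex order v_0 < v_1 < v_2 < v_3 < v_4 and write every simplex with vertices in increasing order. Then dim K = 2 and the simplices of K are:

  0-simplices (5): [v_0], [v_1], [v_2], [v_3], [v_4]
  1-simplices (10): [v_0,v_1], [v_0,v_2], [v_0,v_3], [v_0,v_4], [v_1,v_2], [v_1,v_3], [v_1,v_4], [v_2,v_3], [v_2,v_4], [v_3,v_4]
  2-simplices (5): [v_0,v_1,v_2], [v_0,v_1,v_4], [v_0,v_2,v_3], [v_1,v_3,v_4], [v_2,v_3,v_4]

so the chain groups are C_0 ≅ Z^5, C_1 ≅ Z^10, C_2 ≅ Z^5.

Boundary ∂_1: C_1 → C_0 is given by ∂[p,q] = [q] − [p].
As a 5×10 matrix over Z this has rank 4, with invariant factors (1,1,1,1).

The boundary map ∂_2: C_2 → C_1 sends each 2-simplex [p,q,r] to [q,r] − [p,r] + [p,q]. For instance
  ∂[v_0,v_2,v_3] = [v_2,v_3] − [v_0,v_3] + [v_0,v_2],
  ∂[v_1,v_3,v_4] = [v_3,v_4] − [v_1,v_4] + [v_1,v_3].
As a 10×5 matrix over Z this has rank 5, with invariant factors (1,1,1,1,1).

Now H_k = ker ∂_k / im ∂_{k+1}, so:

  H_0: rank C_0 − rank ∂_1 = 5 − 4 = 1, and the invariant factors of ∂_1 are all 1, so H_0 = Z.
  H_1: rank ker ∂_1 − rank ∂_2 = (10 − 4) − 5 = 1, and the invariant factors of ∂_2 are all 1, so H_1 = Z.
  H_2: rank ker ∂_2 − rank ∂_3 = (5 − 5) − 0 = 0, and there is no ∂_3, so H_2 = 0.

As a check, the Euler characteristic is 5 − 10 + 5 = 0, which agrees with 1 − 1 + 0 = 0.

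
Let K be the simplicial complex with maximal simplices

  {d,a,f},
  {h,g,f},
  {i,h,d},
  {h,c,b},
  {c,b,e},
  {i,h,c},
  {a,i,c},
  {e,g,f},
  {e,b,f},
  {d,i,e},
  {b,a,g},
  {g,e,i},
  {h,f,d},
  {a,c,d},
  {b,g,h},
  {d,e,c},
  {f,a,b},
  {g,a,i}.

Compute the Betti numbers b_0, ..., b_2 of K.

b_0 = 1, b_1 = 1, b_2 = 0.

Fix the vertex order a < b < c < d < e < f < g < h < i and write every simplex with vertices in increasing order. Then dim K = 2 and the simplices of K are:

  0-simplices (9): a, b, c, d, e, f, g, h, i
  1-simplices (27): ab, ac, ad, af, ag, ai, bc, be, bf, bg, bh, cd, ce, ch, ci, de, df, dh, di, ef, eg, ei, fg, fh, gh, gi, hi
  2-simplices (18): abf, abg, acd, aci, adf, agi, bce, bch, bef, bgh, cde, chi, dei, dfh, dhi, efg, egi, fgh

so the chain groups are C_0 ≅ Z^9, C_1 ≅ Z^27, C_2 ≅ Z^18.

∂_1: C_1 → C_0 sends each edge [p,q] (with p < q) to q − p. For instance
  ∂ch = h − c.
This gives a 9×27 integer matrix of rank 8; reducing to Smith normal form yields diagonal entries (1,1,1,1,1,1,1,1).

Boundary ∂_2: C_2 → C_1 sends each 2-simplex [p,q,r] to [q,r] − [p,r] + [p,q]. For instance
  ∂bch = ch − bh + bc,
  ∂acd = cd − ad + ac.
The resulting 27×18 matrix has rank 18, and its Smith normal form has invariant factors (1,1,1,1,1,1,1,1,1,1,1,1,1,1,1,1,1,2).

From H_k ≅ ker(∂_k) / im(∂_{k+1}) we obtain:

  H_0: rank C_0 − rank ∂_1 = 9 − 8 = 1, and the invariant factors of ∂_1 are all 1, so H_0 = Z.
  H_1: rank ker ∂_1 − rank ∂_2 = (27 − 8) − 18 = 1, and ∂_2 has invariant factor 2 > 1, so H_1 = Z ⊕ Z/2Z.
  H_2: rank ker ∂_2 − rank ∂_3 = (18 − 18) − 0 = 0, and there is no ∂_3, so H_2 = 0.

(K is a triangulation of the Klein bottle.)

Hence the Betti numbers are b_0 = 1, b_1 = 1, b_2 = 0.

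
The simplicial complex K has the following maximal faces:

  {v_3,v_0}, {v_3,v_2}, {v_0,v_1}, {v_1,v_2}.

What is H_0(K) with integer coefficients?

Fix the vertex order v_0 < v_1 < v_2 < v_3 and write every simplex with vertices in increasing order. Then dim K = 1 and the simplices of K are:

  0-simplices (4): [v_0], [v_1], [v_2], [v_3]
  1-simplices (4): [v_0,v_1], [v_0,v_3], [v_1,v_2], [v_2,v_3]

giving chain groups C_0 ≅ Z^4, C_1 ≅ Z^4.

∂_1: C_1 → C_0 sends each edge [p,q] (with p < q) to q − p. For instance
  ∂[v_1,v_2] = [v_2] − [v_1].
The 4×4 boundary matrix has rank 3 and Smith normal form diag(1,1,1).

Now H_k = ker ∂_k / im ∂_{k+1}, so:

  H_0: rank C_0 − rank ∂_1 = 4 − 3 = 1, and the invariant factors of ∂_1 are all 1, so H_0 ≅ Z.

(K is a triangulation of the circle S^1.)

H_0 = Z.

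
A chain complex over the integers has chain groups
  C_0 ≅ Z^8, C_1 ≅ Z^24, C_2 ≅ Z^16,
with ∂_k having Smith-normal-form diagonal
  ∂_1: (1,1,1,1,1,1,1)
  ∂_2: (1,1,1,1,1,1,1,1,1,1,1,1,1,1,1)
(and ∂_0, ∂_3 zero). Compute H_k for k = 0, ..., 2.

H_0: b_0 = 8 − 0 − 7 = 1; torsion from ∂_1 factors > 1: none. So H_0 = Z.
H_1: b_1 = 24 − 7 − 15 = 2; torsion from ∂_2 factors > 1: none. So H_1 = Z^2.
H_2: b_2 = 16 − 15 − 0 = 1; torsion from ∂_3 factors > 1: none. So H_2 = Z.

H_0 = Z,  H_1 = Z^2,  H_2 = Z.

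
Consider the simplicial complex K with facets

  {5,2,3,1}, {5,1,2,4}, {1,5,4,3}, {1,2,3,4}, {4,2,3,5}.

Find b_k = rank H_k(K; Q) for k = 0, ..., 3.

b_0 = 1, b_1 = 0, b_2 = 0, b_3 = 1.

K has 5 vertices, 10 edges, 10 triangles, 5 3-simplices.
rank ∂_0 = 0, rank ∂_1 = 4 ⇒ b_0 = 5 − 0 − 4 = 1; all invariant factors of ∂_1 are 1 so no torsion. So H_0 ≅ Z.
rank ∂_1 = 4, rank ∂_2 = 6 ⇒ b_1 = 10 − 4 − 6 = 0; all invariant factors of ∂_2 are 1 so no torsion. So H_1 ≅ 0.
rank ∂_2 = 6, rank ∂_3 = 4 ⇒ b_2 = 10 − 6 − 4 = 0; all invariant factors of ∂_3 are 1 so no torsion. So H_2 ≅ 0.
rank ∂_3 = 4, rank ∂_4 = 0 ⇒ b_3 = 5 − 4 − 0 = 1. So H_3 ≅ Z.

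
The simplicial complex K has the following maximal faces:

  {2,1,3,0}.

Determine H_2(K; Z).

Fix the vertex order 0 < 1 < 2 < 3 and write every simplex with vertices in increasing order. Then dim K = 3 and the simplices of K are:

  0-simplices (4): [0], [1], [2], [3]
  1-simplices (6): [0,1], [0,2], [0,3], [1,2], [1,3], [2,3]
  2-simplices (4): [0,1,2], [0,1,3], [0,2,3], [1,2,3]
  3-simplices (1): [0,1,2,3]

giving chain groups C_0 ≅ Z^4, C_1 ≅ Z^6, C_2 ≅ Z^4, C_3 ≅ Z^1.

Boundary ∂_1: C_1 → C_0 sends each edge [p,q] (with p < q) to q − p. For instance
  ∂[1,3] = [3] − [1].
This gives a 4×6 integer matrix of rank 3; reducing to Smith normal form yields diagonal entries (1,1,1).

The boundary map ∂_2: C_2 → C_1 sends each 2-simplex [p,q,r] to [q,r] − [p,r] + [p,q]. For instance
  ∂[0,2,3] = [2,3] − [0,3] + [0,2],
  ∂[0,1,2] = [1,2] − [0,2] + [0,1].
As a 6×4 matrix over Z this has rank 3, with invariant factors (1,1,1).

Boundary ∂_3: C_3 → C_2 sends each 3-simplex σ to the alternating sum Σ_i (−1)^i (σ with its i-th vertex removed). For instance
  ∂[0,1,2,3] = [1,2,3] − [0,2,3] + [0,1,3] − [0,1,2].
The resulting 4×1 matrix has rank 1, and its Smith normal form has invariant factors (1).

From H_k ≅ ker(∂_k) / im(∂_{k+1}) we obtain:

  H_2: rank ker ∂_2 − rank ∂_3 = (4 − 3) − 1 = 0, and the invariant factors of ∂_3 are all 1, so H_2 = 0.

H_2 = 0.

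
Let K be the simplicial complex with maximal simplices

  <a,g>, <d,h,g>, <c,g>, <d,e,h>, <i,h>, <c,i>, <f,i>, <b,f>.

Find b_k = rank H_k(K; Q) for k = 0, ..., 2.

b_0 = 1, b_1 = 1, b_2 = 0.

Take the total order a < b < c < d < e < f < g < h < i on the vertex set. Then K (dimension 2) consists of the simplices:

  0-simplices (9): a, b, c, d, e, f, g, h, i
  1-simplices (11): ag, bf, cg, ci, de, dg, dh, eh, fi, gh, hi
  2-simplices (2): deh, dgh

Hence C_0 ≅ Z^9, C_1 ≅ Z^11, C_2 ≅ Z^2.

Boundary ∂_1: C_1 → C_0 is given by ∂[p,q] = [q] − [p].
The resulting 9×11 matrix has rank 8, and its Smith normal form has invariant factors (1,1,1,1,1,1,1,1).

The boundary map ∂_2: C_2 → C_1 maps a triangle to the signed sum of its edges. For instance
  ∂deh = eh − dh + de,
  ∂dgh = gh − dh + dg.
The resulting 11×2 matrix has rank 2, and its Smith normal form has invariant factors (1,1).

Now H_k = ker ∂_k / im ∂_{k+1}, so:

  H_0: rank C_0 − rank ∂_1 = 9 − 8 = 1, and the invariant factors of ∂_1 are all 1, so H_0 ≅ Z.
  H_1: rank ker ∂_1 − rank ∂_2 = (11 − 8) − 2 = 1, and the invariant factors of ∂_2 are all 1, so H_1 ≅ Z.
  H_2: rank ker ∂_2 − rank ∂_3 = (2 − 2) − 0 = 0, and there is no ∂_3, so H_2 ≅ 0.

Hence the Betti numbers are b_0 = 1, b_1 = 1, b_2 = 0.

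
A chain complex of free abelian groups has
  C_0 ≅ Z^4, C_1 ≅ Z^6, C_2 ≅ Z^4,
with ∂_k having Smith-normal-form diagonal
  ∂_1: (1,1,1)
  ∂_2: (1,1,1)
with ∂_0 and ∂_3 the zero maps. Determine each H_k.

H_0 = Z,  H_1 = 0,  H_2 = Z.

H_0: b_0 = 4 − 0 − 3 = 1; torsion from ∂_1 factors > 1: none. So H_0 = Z.
H_1: b_1 = 6 − 3 − 3 = 0; torsion from ∂_2 factors > 1: none. So H_1 = 0.
H_2: b_2 = 4 − 3 − 0 = 1; torsion from ∂_3 factors > 1: none. So H_2 = Z.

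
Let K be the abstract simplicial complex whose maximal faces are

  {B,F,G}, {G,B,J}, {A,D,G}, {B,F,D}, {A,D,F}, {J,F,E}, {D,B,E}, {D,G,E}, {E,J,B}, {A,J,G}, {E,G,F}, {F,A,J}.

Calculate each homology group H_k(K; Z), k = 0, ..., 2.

K has 7 vertices, 18 edges, 12 triangles.
rank ∂_0 = 0, rank ∂_1 = 6 ⇒ b_0 = 7 − 0 − 6 = 1; all invariant factors of ∂_1 are 1 so no torsion. So H_0 = Z.
rank ∂_1 = 6, rank ∂_2 = 12 ⇒ b_1 = 18 − 6 − 12 = 0; ∂_2 has invariant factor(s) [2] giving torsion. So H_1 = Z/2.
rank ∂_2 = 12, rank ∂_3 = 0 ⇒ b_2 = 12 − 12 − 0 = 0. So H_2 = 0.

H_0 ≅ Z,  H_1 ≅ Z/2,  H_2 = 0.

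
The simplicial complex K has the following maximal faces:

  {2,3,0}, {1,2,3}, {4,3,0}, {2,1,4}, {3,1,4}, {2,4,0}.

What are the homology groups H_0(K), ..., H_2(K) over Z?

H_0 ≅ Z,  H_1 = 0,  H_2 ≅ Z.

Order the vertices as 0 < 1 < 2 < 3 < 4. Listing each simplex with vertices in this order, K has dimension 2 with simplices:

  0-simplices (5): [0], [1], [2], [3], [4]
  1-simplices (9): [0,2], [0,3], [0,4], [1,2], [1,3], [1,4], [2,3], [2,4], [3,4]
  2-simplices (6): [0,2,3], [0,2,4], [0,3,4], [1,2,3], [1,2,4], [1,3,4]

so the chain groups are C_0 ≅ Z^5, C_1 ≅ Z^9, C_2 ≅ Z^6.

∂_1: C_1 → C_0 sends each edge [p,q] (with p < q) to q − p. For instance
  ∂[2,3] = [3] − [2].
As a 5×9 matrix over Z this has rank 4, with invariant factors (1,1,1,1).

∂_2: C_2 → C_1 maps a triangle to the signed sum of its edges. For instance
  ∂[0,2,3] = [2,3] − [0,3] + [0,2],
  ∂[1,2,4] = [2,4] − [1,4] + [1,2].
As a 9×6 matrix over Z this has rank 5, with invariant factors (1,1,1,1,1).

Reading off H_k = ker ∂_k / im ∂_{k+1}:

  H_0: rank C_0 − rank ∂_1 = 5 − 4 = 1, and the invariant factors of ∂_1 are all 1, so H_0 ≅ Z.
  H_1: rank ker ∂_1 − rank ∂_2 = (9 − 4) − 5 = 0, and the invariant factors of ∂_2 are all 1, so H_1 ≅ 0.
  H_2: rank ker ∂_2 − rank ∂_3 = (6 − 5) − 0 = 1, and there is no ∂_3, so H_2 ≅ Z.

(K is a triangulation of the 2-sphere S^2.)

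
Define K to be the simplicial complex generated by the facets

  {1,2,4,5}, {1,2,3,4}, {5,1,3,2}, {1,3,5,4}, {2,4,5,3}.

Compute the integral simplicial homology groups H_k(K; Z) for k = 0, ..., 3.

H_0 = Z,  H_1 = 0,  H_2 = 0,  H_3 = Z.

Fix the vertex order 1 < 2 < 3 < 4 < 5 and write every simplex with vertices in increasing order. Then dim K = 3 and the simplices of K are:

  0-simplices (5): [1], [2], [3], [4], [5]
  1-simplices (10): [1,2], [1,3], [1,4], [1,5], [2,3], [2,4], [2,5], [3,4], [3,5], [4,5]
  2-simplices (10): [1,2,3], [1,2,4], [1,2,5], [1,3,4], [1,3,5], [1,4,5], [2,3,4], [2,3,5], [2,4,5], [3,4,5]
  3-simplices (5): [1,2,3,4], [1,2,3,5], [1,2,4,5], [1,3,4,5], [2,3,4,5]

giving chain groups C_0 ≅ Z^5, C_1 ≅ Z^10, C_2 ≅ Z^10, C_3 ≅ Z^5.

The boundary map ∂_1: C_1 → C_0 maps an edge to its endpoints' difference, ∂[p,q] = q − p. For instance
  ∂[2,3] = [3] − [2].
The 5×10 boundary matrix has rank 4 and Smith normal form diag(1,1,1,1).

∂_2: C_2 → C_1 acts by ∂[p,q,r] = [q,r] − [p,r] + [p,q]. For instance
  ∂[1,2,3] = [2,3] − [1,3] + [1,2],
  ∂[3,4,5] = [4,5] − [3,5] + [3,4].
This gives a 10×10 integer matrix of rank 6; reducing to Smith normal form yields diagonal entries (1,1,1,1,1,1).

The boundary map ∂_3: C_3 → C_2 sends each 3-simplex σ to the alternating sum Σ_i (−1)^i (σ with its i-th vertex removed). For instance
  ∂[1,2,3,4] = [2,3,4] − [1,3,4] + [1,2,4] − [1,2,3],
  ∂[1,2,3,5] = [2,3,5] − [1,3,5] + [1,2,5] − [1,2,3].
The 10×5 boundary matrix has rank 4 and Smith normal form diag(1,1,1,1).

Now H_k = ker ∂_k / im ∂_{k+1}, so:

  H_0: rank C_0 − rank ∂_1 = 5 − 4 = 1, and the invariant factors of ∂_1 are all 1, so H_0 = Z.
  H_1: rank ker ∂_1 − rank ∂_2 = (10 − 4) − 6 = 0, and the invariant factors of ∂_2 are all 1, so H_1 = 0.
  H_2: rank ker ∂_2 − rank ∂_3 = (10 − 6) − 4 = 0, and the invariant factors of ∂_3 are all 1, so H_2 = 0.
  H_3: rank ker ∂_3 − rank ∂_4 = (5 − 4) − 0 = 1, and there is no ∂_4, so H_3 = Z.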